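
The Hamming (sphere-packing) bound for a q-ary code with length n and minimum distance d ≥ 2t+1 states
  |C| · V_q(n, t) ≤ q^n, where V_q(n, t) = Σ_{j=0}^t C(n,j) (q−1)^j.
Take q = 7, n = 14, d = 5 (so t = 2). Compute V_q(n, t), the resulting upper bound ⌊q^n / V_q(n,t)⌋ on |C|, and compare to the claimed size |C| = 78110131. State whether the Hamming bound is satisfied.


V_q(n, t) = 3361, q^n = 678223072849, Hamming bound = 201792047, |C| = 78110131 ≤ bound (satisfied).

Step 1: Compute V_q(n, t) = Σ_{j=0}^2 C(n, j) (q−1)^j.
  j = 0: C(14,0)·(6)^0 = 1·1 = 1.
  j = 1: C(14,1)·(6)^1 = 14·6 = 84.
  j = 2: C(14,2)·(6)^2 = 91·36 = 3276.
  V_q(n, t) = 1 + 84 + 3276 = 3361.
Step 2: q^n = 7^14 = 678223072849.
Step 3: Hamming bound ⌊q^n / V_q(n,t)⌋ = ⌊678223072849/3361⌋ = 201792047.
Step 4: Compare |C| = 78110131 to 201792047: satisfied.
The claimed |C| lies below the Hamming bound.


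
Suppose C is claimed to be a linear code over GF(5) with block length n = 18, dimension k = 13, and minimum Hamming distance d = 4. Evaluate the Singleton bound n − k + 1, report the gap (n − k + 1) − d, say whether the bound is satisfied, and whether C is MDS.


Singleton RHS = n − k + 1 = 6, slack = 2, bound satisfied, not MDS.

Singleton bound: d ≤ n − k + 1.
Here n = 18, k = 13, so n − k + 1 = 6.
Given d = 4, check d ≤ 6: YES.
Slack = (n − k + 1) − d = 2.
The code is NOT MDS (slack = 2 > 0).
Description: the claimed parameters are [18, 13, 4]_5; such a code would be non-MDS.


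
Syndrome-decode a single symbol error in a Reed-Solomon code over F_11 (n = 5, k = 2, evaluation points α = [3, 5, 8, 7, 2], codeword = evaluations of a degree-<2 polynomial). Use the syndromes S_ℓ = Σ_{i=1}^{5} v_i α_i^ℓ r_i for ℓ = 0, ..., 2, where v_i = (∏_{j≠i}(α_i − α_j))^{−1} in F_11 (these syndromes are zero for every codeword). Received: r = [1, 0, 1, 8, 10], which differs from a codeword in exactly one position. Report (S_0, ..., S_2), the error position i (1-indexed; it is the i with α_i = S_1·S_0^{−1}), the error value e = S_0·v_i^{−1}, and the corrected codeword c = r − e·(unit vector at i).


S = (5, 4, 1), error at position 1, error magnitude e = 9, c = [3, 0, 1, 8, 10].

Step 1: column multipliers v_i = (∏_{j≠i}(α_i − α_j))^{−1} mod 11.
  i = 1 (α = 3): (3−5)(3−8)(3−7)(3−2) = (−2)·(−5)·(−4)·1 = −40 ≡ 4, so v_1 = 4^{−1} = 3 (mod 11).
  i = 2 (α = 5): (5−3)(5−8)(5−7)(5−2) = 2·(−3)·(−2)·3 = 36 ≡ 3, so v_2 = 3^{−1} = 4 (mod 11).
  i = 3 (α = 8): (8−3)(8−5)(8−7)(8−2) = 5·3·1·6 = 90 ≡ 2, so v_3 = 2^{−1} = 6 (mod 11).
  i = 4 (α = 7): (7−3)(7−5)(7−8)(7−2) = 4·2·(−1)·5 = −40 ≡ 4, so v_4 = 4^{−1} = 3 (mod 11).
  i = 5 (α = 2): (2−3)(2−5)(2−8)(2−7) = (−1)·(−3)·(−6)·(−5) = 90 ≡ 2, so v_5 = 2^{−1} = 6 (mod 11).
  v = [3, 4, 6, 3, 6].
Step 2: syndromes of r = [1, 0, 1, 8, 10] (all sums mod 11).
  S_0 = Σ v_i r_i = 3·1 + 4·0 + 6·1 + 3·8 + 6·10 = 93 ≡ 5.
  S_1 = Σ v_i α_i r_i = 3·3·1 + 4·5·0 + 6·8·1 + 3·7·8 + 6·2·10 = 345 ≡ 4.
  α_i^2 mod 11 = [9, 3, 9, 5, 4].
  S_2 = Σ v_i α_i^2 r_i = 3·9·1 + 4·3·0 + 6·9·1 + 3·5·8 + 6·4·10 = 441 ≡ 1.
  S = (5, 4, 1) ≠ 0, so r is not a codeword (an error is present).
Step 3: locate the error. For a single error e at position i, S_ℓ = v_i·e·α_i^ℓ, so α_err = S_1/S_0.
  S_0^{−1} = 5^{−1} = 9 (mod 11), so α_err = 4·9 = 36 ≡ 3 = α_1. Error position i = 1.
  Consistency check: S_2/S_1 = 1·3 = 3 ≡ 3 = α_err ✓ (single-error assumption holds).
Step 4: error magnitude e = S_0/v_1 = S_0·∏_{j≠1}(α_1 − α_j) = 5·4 = 20 ≡ 9 (mod 11).
Step 5: correct position 1: c_1 = r_1 − e = 1 − 9 ≡ 3 (mod 11). Hence c = [3, 0, 1, 8, 10].
  Check: interpolating c through the α_i gives m(x) = 2 + 4·x (degree < 2) with m(α_i) = c_i for every i, so c is indeed a codeword.


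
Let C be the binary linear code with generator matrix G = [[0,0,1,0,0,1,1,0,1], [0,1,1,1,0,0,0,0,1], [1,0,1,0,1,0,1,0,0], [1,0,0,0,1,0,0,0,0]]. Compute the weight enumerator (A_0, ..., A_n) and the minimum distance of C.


Weight distribution: A_0 = 1, A_2 = 3, A_4 = 7, A_6 = 5. Minimum distance d = 2.

Enumerate all 2^4 = 16 messages m ∈ F_2^4.
For each, compute codeword c = mG in F_2^9, then tally its weight.
  m = 0000 → c = 000000000, weight = 0.
  m = 1000 → c = 001001101, weight = 4.
  m = 0100 → c = 011100001, weight = 4.
  m = 1100 → c = 010101100, weight = 4.
  m = 0010 → c = 101010100, weight = 4.
  m = 1010 → c = 100011001, weight = 4.
  m = 0110 → c = 110110101, weight = 6.
  m = 1110 → c = 111111000, weight = 6.
  m = 0001 → c = 100010000, weight = 2.
  m = 1001 → c = 101011101, weight = 6.
  m = 0101 → c = 111110001, weight = 6.
  m = 1101 → c = 110111100, weight = 6.
  m = 0011 → c = 001000100, weight = 2.
  m = 1011 → c = 000001001, weight = 2.
  m = 0111 → c = 010100101, weight = 4.
  m = 1111 → c = 011101000, weight = 4.
Tally weights:
  weight 0: 1 codewords.
  weight 2: 3 codewords.
  weight 4: 7 codewords.
  weight 6: 5 codewords.
Minimum distance d = smallest w > 0 with A_w > 0 = 2.
Sanity: Σ A_w = 16 = 2^4 = 16 ✓.


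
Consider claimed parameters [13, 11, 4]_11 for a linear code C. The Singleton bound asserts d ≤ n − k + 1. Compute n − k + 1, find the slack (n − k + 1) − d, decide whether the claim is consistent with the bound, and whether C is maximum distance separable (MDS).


Singleton RHS = n − k + 1 = 3, slack = -1, bound violated (no such code; not MDS).

Singleton bound: d ≤ n − k + 1.
Here n = 13, k = 11, so n − k + 1 = 3.
Given d = 4, check d ≤ 3: NO.
Slack = (n − k + 1) − d = -1.
The slack is negative: d = 4 exceeds n − k + 1 = 3 by 1, so the Singleton bound is violated and no linear [13, 11, 4]_11 code can exist. In particular it is not MDS (MDS requires d = n − k + 1 exactly).
Description: the claimed parameters are [13, 11, 4]_11; such a code would be impossible (violates the Singleton bound).


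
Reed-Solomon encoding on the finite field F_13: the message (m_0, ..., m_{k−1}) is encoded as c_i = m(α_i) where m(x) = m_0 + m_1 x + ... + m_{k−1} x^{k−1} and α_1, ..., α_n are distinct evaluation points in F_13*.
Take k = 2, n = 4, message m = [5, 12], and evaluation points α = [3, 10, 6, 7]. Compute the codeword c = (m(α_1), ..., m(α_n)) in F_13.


c = [2, 8, 12, 11]

Message polynomial: m(x) = 5 + 12·x (mod 13).
For each evaluation point α_i, compute m(α_i) mod 13:
  α_1 = 3: Horner steps 12 → 2, so m(3) = 2.
  α_2 = 10: Horner steps 12 → 8, so m(10) = 8.
  α_3 = 6: Horner steps 12 → 12, so m(6) = 12.
  α_4 = 7: Horner steps 12 → 11, so m(7) = 11.
Codeword c = [2, 8, 12, 11] ∈ F_13^4.


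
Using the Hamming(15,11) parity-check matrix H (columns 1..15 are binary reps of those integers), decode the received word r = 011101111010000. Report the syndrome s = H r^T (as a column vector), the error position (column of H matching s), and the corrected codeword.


s = (1, 1, 1, 0)^T, error position = 14, corrected codeword c = 011101111010010

Compute s = H r^T mod 2 one row at a time:
  s_1 = 1 + 1 + 0 + 1 + 0 + 0 + 0 + 0 = 3 ≡ 1 (mod 2).
  s_2 = 1 + 0 + 1 + 1 + 0 + 0 + 0 + 0 = 3 ≡ 1 (mod 2).
  s_3 = 1 + 1 + 1 + 1 + 0 + 1 + 0 + 0 = 5 ≡ 1 (mod 2).
  s_4 = 0 + 1 + 0 + 1 + 1 + 1 + 0 + 0 = 4 ≡ 0 (mod 2).
s = (1, 1, 1, 0)^T — this equals column 14 of H (binary 1110), so error is at position 14.
Correct: flip bit 14 of r = 011101111010000 to get c = 011101111010010.


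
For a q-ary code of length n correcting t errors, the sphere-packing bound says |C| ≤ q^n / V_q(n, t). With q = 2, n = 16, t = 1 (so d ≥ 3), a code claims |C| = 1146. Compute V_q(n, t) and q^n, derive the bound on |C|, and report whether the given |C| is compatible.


V_q(n, t) = 17, q^n = 65536, Hamming bound = 3855, |C| = 1146 ≤ bound (satisfied).

Step 1: Compute V_q(n, t) = Σ_{j=0}^1 C(n, j) (q−1)^j.
  j = 0: C(16,0)·(1)^0 = 1·1 = 1.
  j = 1: C(16,1)·(1)^1 = 16·1 = 16.
  V_q(n, t) = 1 + 16 = 17.
Step 2: q^n = 2^16 = 65536.
Step 3: Hamming bound ⌊q^n / V_q(n,t)⌋ = ⌊65536/17⌋ = 3855.
Step 4: Compare |C| = 1146 to 3855: satisfied.
The claimed |C| lies below the Hamming bound.


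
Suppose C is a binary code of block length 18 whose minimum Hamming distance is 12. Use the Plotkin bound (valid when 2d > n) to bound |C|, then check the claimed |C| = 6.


Plotkin bound M ≤ 4; given |C| = 6 > bound (violated).

Check applicability: 2d = 24, n = 18.
2d − n = 6 > 0, so Plotkin applies.
Compute d/(2d−n) = 12/6 ≈ 2.0000.
⌊d/(2d−n)⌋ = 2.
Plotkin bound: M ≤ 2·2 = 4.
Given |C| = 6, check: VIOLATED.
This |C| is above the Plotkin bound, so no binary code with n = 18, d = 12 and 6 codewords exists.


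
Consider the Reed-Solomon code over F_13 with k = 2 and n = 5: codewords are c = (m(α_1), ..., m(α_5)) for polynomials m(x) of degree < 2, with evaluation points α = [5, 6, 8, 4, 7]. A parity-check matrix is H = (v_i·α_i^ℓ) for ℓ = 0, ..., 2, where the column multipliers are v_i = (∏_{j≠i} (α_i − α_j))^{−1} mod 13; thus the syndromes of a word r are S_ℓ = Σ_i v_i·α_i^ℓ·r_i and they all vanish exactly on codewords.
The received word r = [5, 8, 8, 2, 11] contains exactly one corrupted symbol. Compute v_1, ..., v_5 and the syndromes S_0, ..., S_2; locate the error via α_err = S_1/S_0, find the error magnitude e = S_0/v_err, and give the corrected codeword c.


S = (3, 11, 10), error at position 3, error magnitude e = 7, c = [5, 8, 1, 2, 11].

Step 1: column multipliers v_i = (∏_{j≠i}(α_i − α_j))^{−1} mod 13.
  i = 1 (α = 5): (5−6)(5−8)(5−4)(5−7) = (−1)·(−3)·1·(−2) = −6 ≡ 7, so v_1 = 7^{−1} = 2 (mod 13).
  i = 2 (α = 6): (6−5)(6−8)(6−4)(6−7) = 1·(−2)·2·(−1) = 4 ≡ 4, so v_2 = 4^{−1} = 10 (mod 13).
  i = 3 (α = 8): (8−5)(8−6)(8−4)(8−7) = 3·2·4·1 = 24 ≡ 11, so v_3 = 11^{−1} = 6 (mod 13).
  i = 4 (α = 4): (4−5)(4−6)(4−8)(4−7) = (−1)·(−2)·(−4)·(−3) = 24 ≡ 11, so v_4 = 11^{−1} = 6 (mod 13).
  i = 5 (α = 7): (7−5)(7−6)(7−8)(7−4) = 2·1·(−1)·3 = −6 ≡ 7, so v_5 = 7^{−1} = 2 (mod 13).
  v = [2, 10, 6, 6, 2].
Step 2: syndromes of r = [5, 8, 8, 2, 11] (all sums mod 13).
  S_0 = Σ v_i r_i = 2·5 + 10·8 + 6·8 + 6·2 + 2·11 = 172 ≡ 3.
  S_1 = Σ v_i α_i r_i = 2·5·5 + 10·6·8 + 6·8·8 + 6·4·2 + 2·7·11 = 1116 ≡ 11.
  α_i^2 mod 13 = [12, 10, 12, 3, 10].
  S_2 = Σ v_i α_i^2 r_i = 2·12·5 + 10·10·8 + 6·12·8 + 6·3·2 + 2·10·11 = 1752 ≡ 10.
  S = (3, 11, 10) ≠ 0, so r is not a codeword (an error is present).
Step 3: locate the error. For a single error e at position i, S_ℓ = v_i·e·α_i^ℓ, so α_err = S_1/S_0.
  S_0^{−1} = 3^{−1} = 9 (mod 13), so α_err = 11·9 = 99 ≡ 8 = α_3. Error position i = 3.
  Consistency check: S_2/S_1 = 10·6 = 60 ≡ 8 = α_err ✓ (single-error assumption holds).
Step 4: error magnitude e = S_0/v_3 = S_0·∏_{j≠3}(α_3 − α_j) = 3·11 = 33 ≡ 7 (mod 13).
Step 5: correct position 3: c_3 = r_3 − e = 8 − 7 ≡ 1 (mod 13). Hence c = [5, 8, 1, 2, 11].
  Check: interpolating c through the α_i gives m(x) = 3 + 3·x (degree < 2) with m(α_i) = c_i for every i, so c is indeed a codeword.


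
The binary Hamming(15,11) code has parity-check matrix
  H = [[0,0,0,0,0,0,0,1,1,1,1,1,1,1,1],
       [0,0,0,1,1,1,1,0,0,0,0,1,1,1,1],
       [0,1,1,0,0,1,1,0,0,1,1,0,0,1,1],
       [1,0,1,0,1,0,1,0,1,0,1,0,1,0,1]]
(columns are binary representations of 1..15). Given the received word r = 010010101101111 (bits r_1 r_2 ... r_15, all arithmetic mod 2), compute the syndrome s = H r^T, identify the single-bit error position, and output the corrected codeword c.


s = (0, 0, 1, 1)^T, error position = 3, corrected codeword c = 011010101101111

Compute s = H r^T mod 2 one row at a time:
  s_1 = 0 + 1 + 1 + 0 + 1 + 1 + 1 + 1 = 6 ≡ 0 (mod 2).
  s_2 = 0 + 1 + 0 + 1 + 1 + 1 + 1 + 1 = 6 ≡ 0 (mod 2).
  s_3 = 1 + 0 + 0 + 1 + 1 + 0 + 1 + 1 = 5 ≡ 1 (mod 2).
  s_4 = 0 + 0 + 1 + 1 + 1 + 0 + 1 + 1 = 5 ≡ 1 (mod 2).
s = (0, 0, 1, 1)^T — this equals column 3 of H (binary 0011), so error is at position 3.
Correct: flip bit 3 of r = 010010101101111 to get c = 011010101101111.


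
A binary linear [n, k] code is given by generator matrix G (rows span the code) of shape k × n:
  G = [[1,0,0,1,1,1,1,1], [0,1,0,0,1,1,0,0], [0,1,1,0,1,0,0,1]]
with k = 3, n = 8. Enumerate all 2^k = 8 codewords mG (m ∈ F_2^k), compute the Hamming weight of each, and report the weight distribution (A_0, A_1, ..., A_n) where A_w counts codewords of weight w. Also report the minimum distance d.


Weight distribution: A_0 = 1, A_3 = 2, A_4 = 1, A_5 = 2, A_6 = 2. Minimum distance d = 3.

Enumerate all 2^3 = 8 messages m ∈ F_2^3.
For each, compute codeword c = mG in F_2^8, then tally its weight.
  m = 000 → c = 00000000, weight = 0.
  m = 100 → c = 10011111, weight = 6.
  m = 010 → c = 01001100, weight = 3.
  m = 110 → c = 11010011, weight = 5.
  m = 001 → c = 01101001, weight = 4.
  m = 101 → c = 11110110, weight = 6.
  m = 011 → c = 00100101, weight = 3.
  m = 111 → c = 10111010, weight = 5.
Tally weights:
  weight 0: 1 codewords.
  weight 3: 2 codewords.
  weight 4: 1 codewords.
  weight 5: 2 codewords.
  weight 6: 2 codewords.
Minimum distance d = smallest w > 0 with A_w > 0 = 3.
Sanity: Σ A_w = 8 = 2^3 = 8 ✓.


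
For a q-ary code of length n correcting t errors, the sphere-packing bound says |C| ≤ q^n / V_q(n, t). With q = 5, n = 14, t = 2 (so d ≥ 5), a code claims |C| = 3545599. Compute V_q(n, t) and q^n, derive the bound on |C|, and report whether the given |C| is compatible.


V_q(n, t) = 1513, q^n = 6103515625, Hamming bound = 4034048, |C| = 3545599 ≤ bound (satisfied).

Step 1: Compute V_q(n, t) = Σ_{j=0}^2 C(n, j) (q−1)^j.
  j = 0: C(14,0)·(4)^0 = 1·1 = 1.
  j = 1: C(14,1)·(4)^1 = 14·4 = 56.
  j = 2: C(14,2)·(4)^2 = 91·16 = 1456.
  V_q(n, t) = 1 + 56 + 1456 = 1513.
Step 2: q^n = 5^14 = 6103515625.
Step 3: Hamming bound ⌊q^n / V_q(n,t)⌋ = ⌊6103515625/1513⌋ = 4034048.
Step 4: Compare |C| = 3545599 to 4034048: satisfied.
The claimed |C| lies below the Hamming bound.


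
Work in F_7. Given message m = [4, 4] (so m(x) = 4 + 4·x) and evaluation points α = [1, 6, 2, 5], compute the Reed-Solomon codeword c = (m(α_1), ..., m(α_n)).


c = [1, 0, 5, 3]

Message polynomial: m(x) = 4 + 4·x (mod 7).
For each evaluation point α_i, compute m(α_i) mod 7:
  α_1 = 1: Horner steps 4 → 1, so m(1) = 1.
  α_2 = 6: Horner steps 4 → 0, so m(6) = 0.
  α_3 = 2: Horner steps 4 → 5, so m(2) = 5.
  α_4 = 5: Horner steps 4 → 3, so m(5) = 3.
Codeword c = [1, 0, 5, 3] ∈ F_7^4.


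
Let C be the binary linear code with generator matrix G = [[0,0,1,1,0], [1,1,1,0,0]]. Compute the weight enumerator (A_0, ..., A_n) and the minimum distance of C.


Weight distribution: A_0 = 1, A_2 = 1, A_3 = 2. Minimum distance d = 2.

Enumerate all 2^2 = 4 messages m ∈ F_2^2.
For each, compute codeword c = mG in F_2^5, then tally its weight.
  m = 00 → c = 00000, weight = 0.
  m = 10 → c = 00110, weight = 2.
  m = 01 → c = 11100, weight = 3.
  m = 11 → c = 11010, weight = 3.
Tally weights:
  weight 0: 1 codewords.
  weight 2: 1 codewords.
  weight 3: 2 codewords.
Minimum distance d = smallest w > 0 with A_w > 0 = 2.
Sanity: Σ A_w = 4 = 2^2 = 4 ✓.


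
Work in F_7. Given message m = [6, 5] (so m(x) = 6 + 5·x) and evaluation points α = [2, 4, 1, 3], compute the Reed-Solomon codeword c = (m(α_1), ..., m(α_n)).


c = [2, 5, 4, 0]

Message polynomial: m(x) = 6 + 5·x (mod 7).
For each evaluation point α_i, compute m(α_i) mod 7:
  α_1 = 2: Horner steps 5 → 2, so m(2) = 2.
  α_2 = 4: Horner steps 5 → 5, so m(4) = 5.
  α_3 = 1: Horner steps 5 → 4, so m(1) = 4.
  α_4 = 3: Horner steps 5 → 0, so m(3) = 0.
Codeword c = [2, 5, 4, 0] ∈ F_7^4.


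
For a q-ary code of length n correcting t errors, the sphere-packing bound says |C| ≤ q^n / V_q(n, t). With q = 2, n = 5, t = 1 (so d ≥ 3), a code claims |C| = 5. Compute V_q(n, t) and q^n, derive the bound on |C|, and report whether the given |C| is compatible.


V_q(n, t) = 6, q^n = 32, Hamming bound = 5, |C| = 5 ≤ bound (satisfied).

Step 1: Compute V_q(n, t) = Σ_{j=0}^1 C(n, j) (q−1)^j.
  j = 0: C(5,0)·(1)^0 = 1·1 = 1.
  j = 1: C(5,1)·(1)^1 = 5·1 = 5.
  V_q(n, t) = 1 + 5 = 6.
Step 2: q^n = 2^5 = 32.
Step 3: Hamming bound ⌊q^n / V_q(n,t)⌋ = ⌊32/6⌋ = 5.
Step 4: Compare |C| = 5 to 5: satisfied.
The claimed |C| lies at the Hamming bound (tight).


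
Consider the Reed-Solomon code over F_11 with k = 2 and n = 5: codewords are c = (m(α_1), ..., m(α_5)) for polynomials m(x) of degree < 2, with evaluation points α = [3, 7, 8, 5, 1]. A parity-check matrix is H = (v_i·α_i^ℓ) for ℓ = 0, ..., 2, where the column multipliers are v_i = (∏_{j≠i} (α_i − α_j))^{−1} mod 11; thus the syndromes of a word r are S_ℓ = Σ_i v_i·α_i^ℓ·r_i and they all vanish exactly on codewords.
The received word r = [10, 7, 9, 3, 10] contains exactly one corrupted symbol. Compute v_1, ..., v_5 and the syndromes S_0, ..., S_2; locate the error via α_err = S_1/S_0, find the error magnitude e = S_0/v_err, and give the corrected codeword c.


S = (8, 8, 8), error at position 5, error magnitude e = 4, c = [10, 7, 9, 3, 6].

Step 1: column multipliers v_i = (∏_{j≠i}(α_i − α_j))^{−1} mod 11.
  i = 1 (α = 3): (3−7)(3−8)(3−5)(3−1) = (−4)·(−5)·(−2)·2 = −80 ≡ 8, so v_1 = 8^{−1} = 7 (mod 11).
  i = 2 (α = 7): (7−3)(7−8)(7−5)(7−1) = 4·(−1)·2·6 = −48 ≡ 7, so v_2 = 7^{−1} = 8 (mod 11).
  i = 3 (α = 8): (8−3)(8−7)(8−5)(8−1) = 5·1·3·7 = 105 ≡ 6, so v_3 = 6^{−1} = 2 (mod 11).
  i = 4 (α = 5): (5−3)(5−7)(5−8)(5−1) = 2·(−2)·(−3)·4 = 48 ≡ 4, so v_4 = 4^{−1} = 3 (mod 11).
  i = 5 (α = 1): (1−3)(1−7)(1−8)(1−5) = (−2)·(−6)·(−7)·(−4) = 336 ≡ 6, so v_5 = 6^{−1} = 2 (mod 11).
  v = [7, 8, 2, 3, 2].
Step 2: syndromes of r = [10, 7, 9, 3, 10] (all sums mod 11).
  S_0 = Σ v_i r_i = 7·10 + 8·7 + 2·9 + 3·3 + 2·10 = 173 ≡ 8.
  S_1 = Σ v_i α_i r_i = 7·3·10 + 8·7·7 + 2·8·9 + 3·5·3 + 2·1·10 = 811 ≡ 8.
  α_i^2 mod 11 = [9, 5, 9, 3, 1].
  S_2 = Σ v_i α_i^2 r_i = 7·9·10 + 8·5·7 + 2·9·9 + 3·3·3 + 2·1·10 = 1119 ≡ 8.
  S = (8, 8, 8) ≠ 0, so r is not a codeword (an error is present).
Step 3: locate the error. For a single error e at position i, S_ℓ = v_i·e·α_i^ℓ, so α_err = S_1/S_0.
  S_0^{−1} = 8^{−1} = 7 (mod 11), so α_err = 8·7 = 56 ≡ 1 = α_5. Error position i = 5.
  Consistency check: S_2/S_1 = 8·7 = 56 ≡ 1 = α_err ✓ (single-error assumption holds).
Step 4: error magnitude e = S_0/v_5 = S_0·∏_{j≠5}(α_5 − α_j) = 8·6 = 48 ≡ 4 (mod 11).
Step 5: correct position 5: c_5 = r_5 − e = 10 − 4 ≡ 6 (mod 11). Hence c = [10, 7, 9, 3, 6].
  Check: interpolating c through the α_i gives m(x) = 4 + 2·x (degree < 2) with m(α_i) = c_i for every i, so c is indeed a codeword.


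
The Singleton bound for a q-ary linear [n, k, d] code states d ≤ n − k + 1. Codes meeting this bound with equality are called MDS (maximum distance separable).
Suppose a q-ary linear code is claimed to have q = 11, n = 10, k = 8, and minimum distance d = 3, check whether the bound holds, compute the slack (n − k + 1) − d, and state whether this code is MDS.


Singleton RHS = n − k + 1 = 3, slack = 0, bound satisfied, MDS.

Singleton bound: d ≤ n − k + 1.
Here n = 10, k = 8, so n − k + 1 = 3.
Given d = 3, check d ≤ 3: YES.
Slack = (n − k + 1) − d = 0.
The code is MDS (slack = 0).
Description: the claimed parameters are [10, 8, 3]_11; such a code would be MDS (meets Singleton bound).


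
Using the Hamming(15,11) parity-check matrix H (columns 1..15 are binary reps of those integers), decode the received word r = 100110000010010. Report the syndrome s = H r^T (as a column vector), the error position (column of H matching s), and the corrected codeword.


s = (0, 1, 0, 1)^T, error position = 5, corrected codeword c = 100100000010010

Compute s = H r^T mod 2 one row at a time:
  s_1 = 0 + 0 + 0 + 1 + 0 + 0 + 1 + 0 = 2 ≡ 0 (mod 2).
  s_2 = 1 + 1 + 0 + 0 + 0 + 0 + 1 + 0 = 3 ≡ 1 (mod 2).
  s_3 = 0 + 0 + 0 + 0 + 0 + 1 + 1 + 0 = 2 ≡ 0 (mod 2).
  s_4 = 1 + 0 + 1 + 0 + 0 + 1 + 0 + 0 = 3 ≡ 1 (mod 2).
s = (0, 1, 0, 1)^T — this equals column 5 of H (binary 0101), so error is at position 5.
Correct: flip bit 5 of r = 100110000010010 to get c = 100100000010010.


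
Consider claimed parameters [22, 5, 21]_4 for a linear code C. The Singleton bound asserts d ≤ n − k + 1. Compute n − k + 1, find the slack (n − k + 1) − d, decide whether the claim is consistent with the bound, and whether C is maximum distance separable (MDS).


Singleton RHS = n − k + 1 = 18, slack = -3, bound violated (no such code; not MDS).

Singleton bound: d ≤ n − k + 1.
Here n = 22, k = 5, so n − k + 1 = 18.
Given d = 21, check d ≤ 18: NO.
Slack = (n − k + 1) − d = -3.
The slack is negative: d = 21 exceeds n − k + 1 = 18 by 3, so the Singleton bound is violated and no linear [22, 5, 21]_4 code can exist. In particular it is not MDS (MDS requires d = n − k + 1 exactly).
Description: the claimed parameters are [22, 5, 21]_4; such a code would be impossible (violates the Singleton bound).


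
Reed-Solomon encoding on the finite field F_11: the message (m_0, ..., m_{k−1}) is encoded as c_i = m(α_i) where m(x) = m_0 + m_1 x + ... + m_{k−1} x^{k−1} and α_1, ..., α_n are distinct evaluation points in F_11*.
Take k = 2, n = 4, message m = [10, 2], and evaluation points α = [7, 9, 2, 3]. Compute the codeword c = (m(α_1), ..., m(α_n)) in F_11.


c = [2, 6, 3, 5]

Message polynomial: m(x) = 10 + 2·x (mod 11).
For each evaluation point α_i, compute m(α_i) mod 11:
  α_1 = 7: Horner steps 2 → 2, so m(7) = 2.
  α_2 = 9: Horner steps 2 → 6, so m(9) = 6.
  α_3 = 2: Horner steps 2 → 3, so m(2) = 3.
  α_4 = 3: Horner steps 2 → 5, so m(3) = 5.
Codeword c = [2, 6, 3, 5] ∈ F_11^4.


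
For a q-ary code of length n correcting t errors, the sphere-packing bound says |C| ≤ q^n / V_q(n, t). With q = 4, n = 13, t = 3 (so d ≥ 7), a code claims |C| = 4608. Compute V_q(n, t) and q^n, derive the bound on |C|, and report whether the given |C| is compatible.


V_q(n, t) = 8464, q^n = 67108864, Hamming bound = 7928, |C| = 4608 ≤ bound (satisfied).

Step 1: Compute V_q(n, t) = Σ_{j=0}^3 C(n, j) (q−1)^j.
  j = 0: C(13,0)·(3)^0 = 1·1 = 1.
  j = 1: C(13,1)·(3)^1 = 13·3 = 39.
  j = 2: C(13,2)·(3)^2 = 78·9 = 702.
  j = 3: C(13,3)·(3)^3 = 286·27 = 7722.
  V_q(n, t) = 1 + 39 + 702 + 7722 = 8464.
Step 2: q^n = 4^13 = 67108864.
Step 3: Hamming bound ⌊q^n / V_q(n,t)⌋ = ⌊67108864/8464⌋ = 7928.
Step 4: Compare |C| = 4608 to 7928: satisfied.
The claimed |C| lies below the Hamming bound.


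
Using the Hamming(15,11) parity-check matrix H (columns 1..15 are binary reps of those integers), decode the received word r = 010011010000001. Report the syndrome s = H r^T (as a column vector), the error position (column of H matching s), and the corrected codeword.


s = (0, 1, 1, 0)^T, error position = 6, corrected codeword c = 010010010000001

Compute s = H r^T mod 2 one row at a time:
  s_1 = 1 + 0 + 0 + 0 + 0 + 0 + 0 + 1 = 2 ≡ 0 (mod 2).
  s_2 = 0 + 1 + 1 + 0 + 0 + 0 + 0 + 1 = 3 ≡ 1 (mod 2).
  s_3 = 1 + 0 + 1 + 0 + 0 + 0 + 0 + 1 = 3 ≡ 1 (mod 2).
  s_4 = 0 + 0 + 1 + 0 + 0 + 0 + 0 + 1 = 2 ≡ 0 (mod 2).
s = (0, 1, 1, 0)^T — this equals column 6 of H (binary 0110), so error is at position 6.
Correct: flip bit 6 of r = 010011010000001 to get c = 010010010000001.


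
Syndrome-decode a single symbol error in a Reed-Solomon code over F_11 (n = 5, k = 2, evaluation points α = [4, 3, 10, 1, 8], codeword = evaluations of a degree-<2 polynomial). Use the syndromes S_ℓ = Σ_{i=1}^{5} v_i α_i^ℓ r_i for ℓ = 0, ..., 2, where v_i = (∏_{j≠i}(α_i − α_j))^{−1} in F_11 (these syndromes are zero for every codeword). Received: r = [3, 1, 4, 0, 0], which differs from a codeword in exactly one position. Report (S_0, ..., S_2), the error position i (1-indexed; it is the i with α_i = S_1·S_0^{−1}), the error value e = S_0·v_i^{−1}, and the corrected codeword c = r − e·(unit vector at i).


S = (9, 9, 9), error at position 4, error magnitude e = 3, c = [3, 1, 4, 8, 0].

Step 1: column multipliers v_i = (∏_{j≠i}(α_i − α_j))^{−1} mod 11.
  i = 1 (α = 4): (4−3)(4−10)(4−1)(4−8) = 1·(−6)·3·(−4) = 72 ≡ 6, so v_1 = 6^{−1} = 2 (mod 11).
  i = 2 (α = 3): (3−4)(3−10)(3−1)(3−8) = (−1)·(−7)·2·(−5) = −70 ≡ 7, so v_2 = 7^{−1} = 8 (mod 11).
  i = 3 (α = 10): (10−4)(10−3)(10−1)(10−8) = 6·7·9·2 = 756 ≡ 8, so v_3 = 8^{−1} = 7 (mod 11).
  i = 4 (α = 1): (1−4)(1−3)(1−10)(1−8) = (−3)·(−2)·(−9)·(−7) = 378 ≡ 4, so v_4 = 4^{−1} = 3 (mod 11).
  i = 5 (α = 8): (8−4)(8−3)(8−10)(8−1) = 4·5·(−2)·7 = −280 ≡ 6, so v_5 = 6^{−1} = 2 (mod 11).
  v = [2, 8, 7, 3, 2].
Step 2: syndromes of r = [3, 1, 4, 0, 0] (all sums mod 11).
  S_0 = Σ v_i r_i = 2·3 + 8·1 + 7·4 + 3·0 + 2·0 = 42 ≡ 9.
  S_1 = Σ v_i α_i r_i = 2·4·3 + 8·3·1 + 7·10·4 + 3·1·0 + 2·8·0 = 328 ≡ 9.
  α_i^2 mod 11 = [5, 9, 1, 1, 9].
  S_2 = Σ v_i α_i^2 r_i = 2·5·3 + 8·9·1 + 7·1·4 + 3·1·0 + 2·9·0 = 130 ≡ 9.
  S = (9, 9, 9) ≠ 0, so r is not a codeword (an error is present).
Step 3: locate the error. For a single error e at position i, S_ℓ = v_i·e·α_i^ℓ, so α_err = S_1/S_0.
  S_0^{−1} = 9^{−1} = 5 (mod 11), so α_err = 9·5 = 45 ≡ 1 = α_4. Error position i = 4.
  Consistency check: S_2/S_1 = 9·5 = 45 ≡ 1 = α_err ✓ (single-error assumption holds).
Step 4: error magnitude e = S_0/v_4 = S_0·∏_{j≠4}(α_4 − α_j) = 9·4 = 36 ≡ 3 (mod 11).
Step 5: correct position 4: c_4 = r_4 − e = 0 − 3 ≡ 8 (mod 11). Hence c = [3, 1, 4, 8, 0].
  Check: interpolating c through the α_i gives m(x) = 6 + 2·x (degree < 2) with m(α_i) = c_i for every i, so c is indeed a codeword.


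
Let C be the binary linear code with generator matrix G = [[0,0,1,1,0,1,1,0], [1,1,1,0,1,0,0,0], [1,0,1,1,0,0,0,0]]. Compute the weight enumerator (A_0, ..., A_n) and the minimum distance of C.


Weight distribution: A_0 = 1, A_3 = 3, A_4 = 2, A_5 = 1, A_6 = 1. Minimum distance d = 3.

Enumerate all 2^3 = 8 messages m ∈ F_2^3.
For each, compute codeword c = mG in F_2^8, then tally its weight.
  m = 000 → c = 00000000, weight = 0.
  m = 100 → c = 00110110, weight = 4.
  m = 010 → c = 11101000, weight = 4.
  m = 110 → c = 11011110, weight = 6.
  m = 001 → c = 10110000, weight = 3.
  m = 101 → c = 10000110, weight = 3.
  m = 011 → c = 01011000, weight = 3.
  m = 111 → c = 01101110, weight = 5.
Tally weights:
  weight 0: 1 codewords.
  weight 3: 3 codewords.
  weight 4: 2 codewords.
  weight 5: 1 codewords.
  weight 6: 1 codewords.
Minimum distance d = smallest w > 0 with A_w > 0 = 3.
Sanity: Σ A_w = 8 = 2^3 = 8 ✓.


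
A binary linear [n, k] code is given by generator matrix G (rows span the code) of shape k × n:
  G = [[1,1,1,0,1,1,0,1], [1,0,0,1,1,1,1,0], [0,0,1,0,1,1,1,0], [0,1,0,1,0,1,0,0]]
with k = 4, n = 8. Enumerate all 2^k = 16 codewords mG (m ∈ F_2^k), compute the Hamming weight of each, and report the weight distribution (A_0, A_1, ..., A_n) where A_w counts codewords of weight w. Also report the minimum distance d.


Weight distribution: A_0 = 1, A_2 = 1, A_3 = 2, A_4 = 5, A_5 = 6, A_6 = 1. Minimum distance d = 2.

Enumerate all 2^4 = 16 messages m ∈ F_2^4.
For each, compute codeword c = mG in F_2^8, then tally its weight.
  m = 0000 → c = 00000000, weight = 0.
  m = 1000 → c = 11101101, weight = 6.
  m = 0100 → c = 10011110, weight = 5.
  m = 1100 → c = 01110011, weight = 5.
  m = 0010 → c = 00101110, weight = 4.
  m = 1010 → c = 11000011, weight = 4.
  m = 0110 → c = 10110000, weight = 3.
  m = 1110 → c = 01011101, weight = 5.
  m = 0001 → c = 01010100, weight = 3.
  m = 1001 → c = 10111001, weight = 5.
  m = 0101 → c = 11001010, weight = 4.
  m = 1101 → c = 00100111, weight = 4.
  m = 0011 → c = 01111010, weight = 5.
  m = 1011 → c = 10010111, weight = 5.
  m = 0111 → c = 11100100, weight = 4.
  m = 1111 → c = 00001001, weight = 2.
Tally weights:
  weight 0: 1 codewords.
  weight 2: 1 codewords.
  weight 3: 2 codewords.
  weight 4: 5 codewords.
  weight 5: 6 codewords.
  weight 6: 1 codewords.
Minimum distance d = smallest w > 0 with A_w > 0 = 2.
Sanity: Σ A_w = 16 = 2^4 = 16 ✓.


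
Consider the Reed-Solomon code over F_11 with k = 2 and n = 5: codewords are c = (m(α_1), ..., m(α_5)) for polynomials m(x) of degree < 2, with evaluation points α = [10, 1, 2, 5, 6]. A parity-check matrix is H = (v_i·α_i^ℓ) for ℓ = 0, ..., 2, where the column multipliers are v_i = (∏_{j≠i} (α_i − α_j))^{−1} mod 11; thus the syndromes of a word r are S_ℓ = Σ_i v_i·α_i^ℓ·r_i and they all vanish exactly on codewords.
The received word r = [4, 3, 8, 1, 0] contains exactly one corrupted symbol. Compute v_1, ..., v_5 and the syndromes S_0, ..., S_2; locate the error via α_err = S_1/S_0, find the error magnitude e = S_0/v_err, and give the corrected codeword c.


S = (2, 1, 6), error at position 5, error magnitude e = 5, c = [4, 3, 8, 1, 6].

Step 1: column multipliers v_i = (∏_{j≠i}(α_i − α_j))^{−1} mod 11.
  i = 1 (α = 10): (10−1)(10−2)(10−5)(10−6) = 9·8·5·4 = 1440 ≡ 10, so v_1 = 10^{−1} = 10 (mod 11).
  i = 2 (α = 1): (1−10)(1−2)(1−5)(1−6) = (−9)·(−1)·(−4)·(−5) = 180 ≡ 4, so v_2 = 4^{−1} = 3 (mod 11).
  i = 3 (α = 2): (2−10)(2−1)(2−5)(2−6) = (−8)·1·(−3)·(−4) = −96 ≡ 3, so v_3 = 3^{−1} = 4 (mod 11).
  i = 4 (α = 5): (5−10)(5−1)(5−2)(5−6) = (−5)·4·3·(−1) = 60 ≡ 5, so v_4 = 5^{−1} = 9 (mod 11).
  i = 5 (α = 6): (6−10)(6−1)(6−2)(6−5) = (−4)·5·4·1 = −80 ≡ 8, so v_5 = 8^{−1} = 7 (mod 11).
  v = [10, 3, 4, 9, 7].
Step 2: syndromes of r = [4, 3, 8, 1, 0] (all sums mod 11).
  S_0 = Σ v_i r_i = 10·4 + 3·3 + 4·8 + 9·1 + 7·0 = 90 ≡ 2.
  S_1 = Σ v_i α_i r_i = 10·10·4 + 3·1·3 + 4·2·8 + 9·5·1 + 7·6·0 = 518 ≡ 1.
  α_i^2 mod 11 = [1, 1, 4, 3, 3].
  S_2 = Σ v_i α_i^2 r_i = 10·1·4 + 3·1·3 + 4·4·8 + 9·3·1 + 7·3·0 = 204 ≡ 6.
  S = (2, 1, 6) ≠ 0, so r is not a codeword (an error is present).
Step 3: locate the error. For a single error e at position i, S_ℓ = v_i·e·α_i^ℓ, so α_err = S_1/S_0.
  S_0^{−1} = 2^{−1} = 6 (mod 11), so α_err = 1·6 = 6 ≡ 6 = α_5. Error position i = 5.
  Consistency check: S_2/S_1 = 6·1 = 6 ≡ 6 = α_err ✓ (single-error assumption holds).
Step 4: error magnitude e = S_0/v_5 = S_0·∏_{j≠5}(α_5 − α_j) = 2·8 = 16 ≡ 5 (mod 11).
Step 5: correct position 5: c_5 = r_5 − e = 0 − 5 ≡ 6 (mod 11). Hence c = [4, 3, 8, 1, 6].
  Check: interpolating c through the α_i gives m(x) = 9 + 5·x (degree < 2) with m(α_i) = c_i for every i, so c is indeed a codeword.


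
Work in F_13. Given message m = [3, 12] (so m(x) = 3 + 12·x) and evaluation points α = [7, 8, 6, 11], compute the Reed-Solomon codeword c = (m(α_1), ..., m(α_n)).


c = [9, 8, 10, 5]

Message polynomial: m(x) = 3 + 12·x (mod 13).
For each evaluation point α_i, compute m(α_i) mod 13:
  α_1 = 7: Horner steps 12 → 9, so m(7) = 9.
  α_2 = 8: Horner steps 12 → 8, so m(8) = 8.
  α_3 = 6: Horner steps 12 → 10, so m(6) = 10.
  α_4 = 11: Horner steps 12 → 5, so m(11) = 5.
Codeword c = [9, 8, 10, 5] ∈ F_13^4.


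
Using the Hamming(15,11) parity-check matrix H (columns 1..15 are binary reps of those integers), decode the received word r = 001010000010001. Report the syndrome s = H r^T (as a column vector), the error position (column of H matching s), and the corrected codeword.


s = (0, 0, 1, 0)^T, error position = 2, corrected codeword c = 011010000010001

Compute s = H r^T mod 2 one row at a time:
  s_1 = 0 + 0 + 0 + 1 + 0 + 0 + 0 + 1 = 2 ≡ 0 (mod 2).
  s_2 = 0 + 1 + 0 + 0 + 0 + 0 + 0 + 1 = 2 ≡ 0 (mod 2).
  s_3 = 0 + 1 + 0 + 0 + 0 + 1 + 0 + 1 = 3 ≡ 1 (mod 2).
  s_4 = 0 + 1 + 1 + 0 + 0 + 1 + 0 + 1 = 4 ≡ 0 (mod 2).
s = (0, 0, 1, 0)^T — this equals column 2 of H (binary 0010), so error is at position 2.
Correct: flip bit 2 of r = 001010000010001 to get c = 011010000010001.


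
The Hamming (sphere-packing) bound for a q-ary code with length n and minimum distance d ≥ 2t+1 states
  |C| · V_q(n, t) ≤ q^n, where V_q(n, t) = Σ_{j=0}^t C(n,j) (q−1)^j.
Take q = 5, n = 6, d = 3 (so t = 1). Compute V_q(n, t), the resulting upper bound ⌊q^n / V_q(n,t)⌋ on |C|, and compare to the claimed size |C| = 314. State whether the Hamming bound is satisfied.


V_q(n, t) = 25, q^n = 15625, Hamming bound = 625, |C| = 314 ≤ bound (satisfied).

Step 1: Compute V_q(n, t) = Σ_{j=0}^1 C(n, j) (q−1)^j.
  j = 0: C(6,0)·(4)^0 = 1·1 = 1.
  j = 1: C(6,1)·(4)^1 = 6·4 = 24.
  V_q(n, t) = 1 + 24 = 25.
Step 2: q^n = 5^6 = 15625.
Step 3: Hamming bound ⌊q^n / V_q(n,t)⌋ = ⌊15625/25⌋ = 625.
Step 4: Compare |C| = 314 to 625: satisfied.
The claimed |C| lies below the Hamming bound.


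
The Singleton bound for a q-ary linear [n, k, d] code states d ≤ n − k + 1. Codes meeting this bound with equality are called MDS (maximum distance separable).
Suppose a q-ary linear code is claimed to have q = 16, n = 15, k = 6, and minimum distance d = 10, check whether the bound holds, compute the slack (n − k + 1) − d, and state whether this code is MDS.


Singleton RHS = n − k + 1 = 10, slack = 0, bound satisfied, MDS.

Singleton bound: d ≤ n − k + 1.
Here n = 15, k = 6, so n − k + 1 = 10.
Given d = 10, check d ≤ 10: YES.
Slack = (n − k + 1) − d = 0.
The code is MDS (slack = 0).
Description: the claimed parameters are [15, 6, 10]_16; such a code would be MDS (meets Singleton bound).


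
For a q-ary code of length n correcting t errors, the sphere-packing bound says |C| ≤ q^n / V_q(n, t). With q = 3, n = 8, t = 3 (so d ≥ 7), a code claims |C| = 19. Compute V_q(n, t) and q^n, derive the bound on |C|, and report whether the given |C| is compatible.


V_q(n, t) = 577, q^n = 6561, Hamming bound = 11, |C| = 19 > bound (violated).

Step 1: Compute V_q(n, t) = Σ_{j=0}^3 C(n, j) (q−1)^j.
  j = 0: C(8,0)·(2)^0 = 1·1 = 1.
  j = 1: C(8,1)·(2)^1 = 8·2 = 16.
  j = 2: C(8,2)·(2)^2 = 28·4 = 112.
  j = 3: C(8,3)·(2)^3 = 56·8 = 448.
  V_q(n, t) = 1 + 16 + 112 + 448 = 577.
Step 2: q^n = 3^8 = 6561.
Step 3: Hamming bound ⌊q^n / V_q(n,t)⌋ = ⌊6561/577⌋ = 11.
Step 4: Compare |C| = 19 to 11: violated.
The claimed |C| lies above the Hamming bound, so no 3-ary code of length 8 with d ≥ 7 can have 19 codewords.


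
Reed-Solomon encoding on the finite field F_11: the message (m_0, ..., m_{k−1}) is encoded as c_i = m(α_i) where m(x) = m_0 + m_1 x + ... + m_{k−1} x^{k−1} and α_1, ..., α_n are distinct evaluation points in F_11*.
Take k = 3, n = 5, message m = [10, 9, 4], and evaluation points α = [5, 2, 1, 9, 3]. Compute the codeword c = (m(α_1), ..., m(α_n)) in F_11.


c = [1, 0, 1, 8, 7]

Message polynomial: m(x) = 10 + 9·x + 4·x^2 (mod 11).
For each evaluation point α_i, compute m(α_i) mod 11:
  α_1 = 5: Horner steps 4 → 7 → 1, so m(5) = 1.
  α_2 = 2: Horner steps 4 → 6 → 0, so m(2) = 0.
  α_3 = 1: Horner steps 4 → 2 → 1, so m(1) = 1.
  α_4 = 9: Horner steps 4 → 1 → 8, so m(9) = 8.
  α_5 = 3: Horner steps 4 → 10 → 7, so m(3) = 7.
Codeword c = [1, 0, 1, 8, 7] ∈ F_11^5.


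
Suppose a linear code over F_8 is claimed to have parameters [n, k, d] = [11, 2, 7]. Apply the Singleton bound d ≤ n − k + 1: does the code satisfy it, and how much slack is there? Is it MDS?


Singleton RHS = n − k + 1 = 10, slack = 3, bound satisfied, not MDS.

Singleton bound: d ≤ n − k + 1.
Here n = 11, k = 2, so n − k + 1 = 10.
Given d = 7, check d ≤ 10: YES.
Slack = (n − k + 1) − d = 3.
The code is NOT MDS (slack = 3 > 0).
Description: the claimed parameters are [11, 2, 7]_8; such a code would be non-MDS.


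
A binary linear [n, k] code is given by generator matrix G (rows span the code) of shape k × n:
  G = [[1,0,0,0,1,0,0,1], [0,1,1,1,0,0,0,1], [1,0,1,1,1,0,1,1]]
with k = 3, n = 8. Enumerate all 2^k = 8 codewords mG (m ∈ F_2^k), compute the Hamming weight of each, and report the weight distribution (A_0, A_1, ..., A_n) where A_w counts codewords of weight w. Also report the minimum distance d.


Weight distribution: A_0 = 1, A_3 = 3, A_4 = 2, A_5 = 1, A_6 = 1. Minimum distance d = 3.

Enumerate all 2^3 = 8 messages m ∈ F_2^3.
For each, compute codeword c = mG in F_2^8, then tally its weight.
  m = 000 → c = 00000000, weight = 0.
  m = 100 → c = 10001001, weight = 3.
  m = 010 → c = 01110001, weight = 4.
  m = 110 → c = 11111000, weight = 5.
  m = 001 → c = 10111011, weight = 6.
  m = 101 → c = 00110010, weight = 3.
  m = 011 → c = 11001010, weight = 4.
  m = 111 → c = 01000011, weight = 3.
Tally weights:
  weight 0: 1 codewords.
  weight 3: 3 codewords.
  weight 4: 2 codewords.
  weight 5: 1 codewords.
  weight 6: 1 codewords.
Minimum distance d = smallest w > 0 with A_w > 0 = 3.
Sanity: Σ A_w = 8 = 2^3 = 8 ✓.


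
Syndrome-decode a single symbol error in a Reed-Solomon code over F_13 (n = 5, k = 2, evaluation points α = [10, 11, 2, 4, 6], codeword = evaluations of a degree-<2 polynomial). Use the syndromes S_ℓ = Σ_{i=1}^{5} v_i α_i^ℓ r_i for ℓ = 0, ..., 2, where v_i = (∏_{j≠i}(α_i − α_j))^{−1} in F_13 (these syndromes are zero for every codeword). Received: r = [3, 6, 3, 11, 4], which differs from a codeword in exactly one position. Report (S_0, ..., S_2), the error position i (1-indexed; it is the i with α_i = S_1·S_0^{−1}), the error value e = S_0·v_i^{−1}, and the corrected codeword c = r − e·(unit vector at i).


S = (6, 12, 11), error at position 3, error magnitude e = 11, c = [3, 6, 5, 11, 4].

Step 1: column multipliers v_i = (∏_{j≠i}(α_i − α_j))^{−1} mod 13.
  i = 1 (α = 10): (10−11)(10−2)(10−4)(10−6) = (−1)·8·6·4 = −192 ≡ 3, so v_1 = 3^{−1} = 9 (mod 13).
  i = 2 (α = 11): (11−10)(11−2)(11−4)(11−6) = 1·9·7·5 = 315 ≡ 3, so v_2 = 3^{−1} = 9 (mod 13).
  i = 3 (α = 2): (2−10)(2−11)(2−4)(2−6) = (−8)·(−9)·(−2)·(−4) = 576 ≡ 4, so v_3 = 4^{−1} = 10 (mod 13).
  i = 4 (α = 4): (4−10)(4−11)(4−2)(4−6) = (−6)·(−7)·2·(−2) = −168 ≡ 1, so v_4 = 1^{−1} = 1 (mod 13).
  i = 5 (α = 6): (6−10)(6−11)(6−2)(6−4) = (−4)·(−5)·4·2 = 160 ≡ 4, so v_5 = 4^{−1} = 10 (mod 13).
  v = [9, 9, 10, 1, 10].
Step 2: syndromes of r = [3, 6, 3, 11, 4] (all sums mod 13).
  S_0 = Σ v_i r_i = 9·3 + 9·6 + 10·3 + 1·11 + 10·4 = 162 ≡ 6.
  S_1 = Σ v_i α_i r_i = 9·10·3 + 9·11·6 + 10·2·3 + 1·4·11 + 10·6·4 = 1208 ≡ 12.
  α_i^2 mod 13 = [9, 4, 4, 3, 10].
  S_2 = Σ v_i α_i^2 r_i = 9·9·3 + 9·4·6 + 10·4·3 + 1·3·11 + 10·10·4 = 1012 ≡ 11.
  S = (6, 12, 11) ≠ 0, so r is not a codeword (an error is present).
Step 3: locate the error. For a single error e at position i, S_ℓ = v_i·e·α_i^ℓ, so α_err = S_1/S_0.
  S_0^{−1} = 6^{−1} = 11 (mod 13), so α_err = 12·11 = 132 ≡ 2 = α_3. Error position i = 3.
  Consistency check: S_2/S_1 = 11·12 = 132 ≡ 2 = α_err ✓ (single-error assumption holds).
Step 4: error magnitude e = S_0/v_3 = S_0·∏_{j≠3}(α_3 − α_j) = 6·4 = 24 ≡ 11 (mod 13).
Step 5: correct position 3: c_3 = r_3 − e = 3 − 11 ≡ 5 (mod 13). Hence c = [3, 6, 5, 11, 4].
  Check: interpolating c through the α_i gives m(x) = 12 + 3·x (degree < 2) with m(α_i) = c_i for every i, so c is indeed a codeword.


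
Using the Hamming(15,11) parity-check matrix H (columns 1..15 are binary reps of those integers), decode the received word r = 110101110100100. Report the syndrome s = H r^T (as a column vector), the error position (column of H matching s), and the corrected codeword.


s = (1, 0, 0, 1)^T, error position = 9, corrected codeword c = 110101111100100

Compute s = H r^T mod 2 one row at a time:
  s_1 = 1 + 0 + 1 + 0 + 0 + 1 + 0 + 0 = 3 ≡ 1 (mod 2).
  s_2 = 1 + 0 + 1 + 1 + 0 + 1 + 0 + 0 = 4 ≡ 0 (mod 2).
  s_3 = 1 + 0 + 1 + 1 + 1 + 0 + 0 + 0 = 4 ≡ 0 (mod 2).
  s_4 = 1 + 0 + 0 + 1 + 0 + 0 + 1 + 0 = 3 ≡ 1 (mod 2).
s = (1, 0, 0, 1)^T — this equals column 9 of H (binary 1001), so error is at position 9.
Correct: flip bit 9 of r = 110101110100100 to get c = 110101111100100.
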